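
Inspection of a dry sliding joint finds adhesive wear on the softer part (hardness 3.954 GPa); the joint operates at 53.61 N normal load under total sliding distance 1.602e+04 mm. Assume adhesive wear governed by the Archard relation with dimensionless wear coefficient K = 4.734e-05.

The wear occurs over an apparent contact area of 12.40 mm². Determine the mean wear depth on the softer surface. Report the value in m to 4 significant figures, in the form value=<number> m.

value=8.292e-07 m

Every step holds full precision; shown intermediates are rounded — rounded once at the end to 4 significant figures.
The distance L = 1.602e+04 mm = 16.02 m.
Hardness H = 3.954 GPa = 3.954e+09 Pa.
Contact area A = 12.40 mm² = 1.240e-05 m².
SI base units throughout: W = 53.61 N, H = 3.954e+09 Pa, K = 4.734e-05.
Archard relation: V = K·W·L/H = 4.734e-05 · 53.61 · 16.02 / 3.954e+09 = 1.028e-11 m³.
Average depth h = V/A = 1.028e-11 / 1.240e-05 = 8.292e-07 m.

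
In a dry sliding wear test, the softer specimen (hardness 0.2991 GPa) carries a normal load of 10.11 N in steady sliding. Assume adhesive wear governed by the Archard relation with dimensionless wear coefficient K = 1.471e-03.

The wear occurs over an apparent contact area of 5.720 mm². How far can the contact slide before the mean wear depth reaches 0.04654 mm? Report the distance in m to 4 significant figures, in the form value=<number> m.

value=5.354 m

Each operation holds full precision; quoted intermediates are rounded, and one last rounding, at 4 significant figures.
Convert: Hardness H = 0.2991 GPa = 2.991e+08 Pa.
Convert: Contact area A = 5.720 mm² = 5.720e-06 m².
Convert: Depth limit h_lim = 0.04654 mm = 4.654e-05 m.
SI base units throughout: W = 10.11 N, H = 2.991e+08 Pa, K = 1.471e-03.
Allowed volume V_lim = h_lim·A = 4.654e-05 · 5.720e-06 = 2.662e-10 m³.
Sliding life L = V_lim·H/(K·W) = 2.662e-10 · 2.991e+08 / (1.471e-03 · 10.11) = 5.354 m.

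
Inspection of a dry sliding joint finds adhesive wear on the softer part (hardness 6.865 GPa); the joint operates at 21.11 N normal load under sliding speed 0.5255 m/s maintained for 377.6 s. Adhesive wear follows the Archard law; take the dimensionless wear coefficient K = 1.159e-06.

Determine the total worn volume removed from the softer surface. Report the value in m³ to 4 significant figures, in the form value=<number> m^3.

value=7.072e-13 m^3

Intermediates are printed rounded — every step maintains exact precision. Rounded once at the end: four significant digits.
Convert: Distance L = v·t = 0.5255 m/s × 377.6 s = 198.4 m.
Convert: Hardness H = 6.865 GPa = 6.865e+09 Pa.
SI base units throughout: W = 21.11 N, H = 6.865e+09 Pa, K = 1.159e-06.
Volume removed: V = K·W·L/H = 1.159e-06 · 21.11 · 198.4 / 6.865e+09 = 7.072e-13 m³.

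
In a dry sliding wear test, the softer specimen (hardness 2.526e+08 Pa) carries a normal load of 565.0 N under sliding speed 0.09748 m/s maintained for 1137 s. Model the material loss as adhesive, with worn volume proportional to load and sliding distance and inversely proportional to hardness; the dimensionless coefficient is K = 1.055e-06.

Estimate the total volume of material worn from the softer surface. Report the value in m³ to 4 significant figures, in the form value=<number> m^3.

value=2.615e-10 m^3

Quoted intermediates are rounded, and all working math keeps exact precision, and rounded just once: 4 significant digits.
Convert: Path length L = v·t = 0.09748 m/s × 1137 s = 110.8 m.
In SI base units: W = 565.0 N, H = 2.526e+08 Pa, K = 1.055e-06.
Worn volume V = K·W·L/H = 1.055e-06 · 565.0 · 110.8 / 2.526e+08 = 2.615e-10 m³.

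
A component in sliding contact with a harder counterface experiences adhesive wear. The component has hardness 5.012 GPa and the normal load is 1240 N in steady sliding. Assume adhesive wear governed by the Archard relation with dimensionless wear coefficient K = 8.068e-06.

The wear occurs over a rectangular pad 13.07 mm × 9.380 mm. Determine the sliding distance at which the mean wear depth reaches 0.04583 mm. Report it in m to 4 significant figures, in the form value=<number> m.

value=2815 m

The intermediates are shown rounded, and all arithmetic holds exact precision, and one final rounding, at 4 significant digits.
Hardness H = 5.012 GPa = 5.012e+09 Pa.
Pad sides 13.07 mm × 9.380 mm = 0.01307 m × 0.009380 m. Contact area A = 0.01307 m × 0.009380 m = 1.226e-04 m².
Depth limit h_lim = 0.04583 mm = 4.583e-05 m.
As SI base values: W = 1240 N, H = 5.012e+09 Pa, K = 8.068e-06.
Volume at the limit: V_lim = h_lim·A = 4.583e-05 · 1.226e-04 = 5.619e-09 m³.
Inverting, life L = V_lim·H/(K·W) = 5.619e-09 · 5.012e+09 / (8.068e-06 · 1240) = 2815 m.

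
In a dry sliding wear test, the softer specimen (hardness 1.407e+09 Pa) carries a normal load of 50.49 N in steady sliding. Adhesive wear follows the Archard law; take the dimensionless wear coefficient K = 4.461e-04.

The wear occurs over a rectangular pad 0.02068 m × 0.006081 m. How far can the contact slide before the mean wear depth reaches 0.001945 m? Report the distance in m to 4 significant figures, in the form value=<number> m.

Intermediates are printed rounded. Every step keeps full precision — rounded just once, at four significant figures.
Contact area A = 0.02068 m × 0.006081 m = 1.258e-04 m².
In SI base units, W = 50.49 N, H = 1.407e+09 Pa, K = 4.461e-04.
Permissible volume V_lim = h_lim·A = 0.001945 · 1.258e-04 = 2.446e-07 m³.
So the life L = V_lim·H/(K·W) = 2.446e-07 · 1.407e+09 / (4.461e-04 · 50.49) = 1.528e+04 m.

value=1.528e+04 m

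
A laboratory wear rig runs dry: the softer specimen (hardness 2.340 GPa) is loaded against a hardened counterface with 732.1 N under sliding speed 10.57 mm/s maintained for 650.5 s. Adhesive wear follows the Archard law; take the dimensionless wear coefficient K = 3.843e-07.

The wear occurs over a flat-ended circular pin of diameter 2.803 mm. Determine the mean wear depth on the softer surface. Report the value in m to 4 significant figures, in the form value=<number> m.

Intermediate values are displayed rounded; the computation holds exact precision, and one final rounding, at four significant figures.
Convert: Sliding speed v = 10.57 mm/s = 0.01057 m/s. Path length L = v·t = 0.01057 m/s × 650.5 s = 6.876 m.
Convert: Hardness H = 2.340 GPa = 2.340e+09 Pa.
Convert: Pin diameter d = 2.803 mm = 0.002803 m. Contact area A = π·d²/4 = π·(0.002803 m)²/4 = 6.171e-06 m².
In SI base units: W = 732.1 N, H = 2.340e+09 Pa, K = 3.843e-07.
By Archard's law, V = K·W·L/H = 3.843e-07 · 732.1 · 6.876 / 2.340e+09 = 8.267e-13 m³.
Wear depth h = V/A = 8.267e-13 / 6.171e-06 = 1.340e-07 m.

value=1.340e-07 m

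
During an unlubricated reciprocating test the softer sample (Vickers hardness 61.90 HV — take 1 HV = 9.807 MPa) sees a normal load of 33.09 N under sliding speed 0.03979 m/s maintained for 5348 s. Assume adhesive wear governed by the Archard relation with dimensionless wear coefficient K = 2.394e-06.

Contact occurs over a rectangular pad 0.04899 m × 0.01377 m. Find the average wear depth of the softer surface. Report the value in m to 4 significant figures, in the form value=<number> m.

value=4.116e-08 m

The intermediates appear rounded. The computation maintains full precision — a single final rounding: 4 significant digits.
Convert: The distance L = v·t = 0.03979 m/s × 5348 s = 212.8 m.
Convert: Hardness H = 61.90 HV × 9.807 MPa/HV = 607.1 MPa = 6.071e+08 Pa.
Convert: Contact area A = 0.04899 m × 0.01377 m = 6.746e-04 m².
As SI base values: W = 33.09 N, H = 6.071e+08 Pa, K = 2.394e-06.
Apply Archard: V = K·W·L/H = 2.394e-06 · 33.09 · 212.8 / 6.071e+08 = 2.777e-11 m³.
Average depth h = V/A = 2.777e-11 / 6.746e-04 = 4.116e-08 m.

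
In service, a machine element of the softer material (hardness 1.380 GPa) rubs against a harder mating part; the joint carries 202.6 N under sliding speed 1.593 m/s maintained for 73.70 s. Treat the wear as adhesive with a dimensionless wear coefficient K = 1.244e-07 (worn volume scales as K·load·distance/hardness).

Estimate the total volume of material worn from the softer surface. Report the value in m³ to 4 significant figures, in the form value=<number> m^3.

value=2.144e-12 m^3

The intermediates are printed rounded. All working math runs at full float precision — a lone final rounding, at four significant figures.
Convert: Distance covered L = v·t = 1.593 m/s × 73.70 s = 117.4 m.
Convert: Hardness H = 1.380 GPa = 1.380e+09 Pa.
In SI base units: W = 202.6 N, H = 1.380e+09 Pa, K = 1.244e-07.
Wear volume V = K·W·L/H = 1.244e-07 · 202.6 · 117.4 / 1.380e+09 = 2.144e-12 m³.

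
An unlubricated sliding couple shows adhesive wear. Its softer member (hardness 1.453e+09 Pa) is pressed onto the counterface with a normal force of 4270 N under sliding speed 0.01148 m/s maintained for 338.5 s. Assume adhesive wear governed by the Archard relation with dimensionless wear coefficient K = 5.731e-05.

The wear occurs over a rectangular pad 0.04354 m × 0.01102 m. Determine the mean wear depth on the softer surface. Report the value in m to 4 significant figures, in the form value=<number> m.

value=1.364e-06 m

Intermediates appear rounded — every step maintains full float precision; one final rounding to 4 significant digits.
Convert: Distance covered L = v·t = 0.01148 m/s × 338.5 s = 3.886 m.
Convert: Contact area A = 0.04354 m × 0.01102 m = 4.798e-04 m².
Collected in SI base units: W = 4270 N, H = 1.453e+09 Pa, K = 5.731e-05.
By Archard's law, V = K·W·L/H = 5.731e-05 · 4270 · 3.886 / 1.453e+09 = 6.545e-10 m³.
Mean depth h = V/A = 6.545e-10 / 4.798e-04 = 1.364e-06 m.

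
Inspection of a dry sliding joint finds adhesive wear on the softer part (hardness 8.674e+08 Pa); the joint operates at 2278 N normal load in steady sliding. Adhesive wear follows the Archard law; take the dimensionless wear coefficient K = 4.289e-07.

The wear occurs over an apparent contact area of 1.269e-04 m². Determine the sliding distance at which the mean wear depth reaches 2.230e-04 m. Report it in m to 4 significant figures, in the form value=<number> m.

Intermediate values are printed rounded; every step runs at full float precision — a lone final rounding: 4 significant digits.
In SI base units: W = 2278 N, H = 8.674e+08 Pa, K = 4.289e-07.
At the depth limit, V_lim = h_lim·A = 2.230e-04 · 1.269e-04 = 2.830e-08 m³.
Thus life L = V_lim·H/(K·W) = 2.830e-08 · 8.674e+08 / (4.289e-07 · 2278) = 2.512e+04 m.

value=2.512e+04 m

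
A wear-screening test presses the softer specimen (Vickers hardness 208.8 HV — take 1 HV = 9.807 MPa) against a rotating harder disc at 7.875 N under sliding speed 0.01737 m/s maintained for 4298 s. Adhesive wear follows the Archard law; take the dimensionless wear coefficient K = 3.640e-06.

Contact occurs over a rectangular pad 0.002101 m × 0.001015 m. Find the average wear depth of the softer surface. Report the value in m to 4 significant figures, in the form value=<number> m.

Intermediates are printed rounded. The computation maintains exact precision; rounded once at the end: 4 significant figures.
Convert: Sliding distance L = v·t = 0.01737 m/s × 4298 s = 74.66 m.
Convert: Hardness H = 208.8 HV × 9.807 MPa/HV = 2048 MPa = 2.048e+09 Pa.
Convert: Contact area A = 0.002101 m × 0.001015 m = 2.133e-06 m².
In SI base units, W = 7.875 N, H = 2.048e+09 Pa, K = 3.640e-06.
Volume removed: V = K·W·L/H = 3.640e-06 · 7.875 · 74.66 / 2.048e+09 = 1.045e-12 m³.
Wear depth h = V/A = 1.045e-12 / 2.133e-06 = 4.901e-07 m.

value=4.901e-07 m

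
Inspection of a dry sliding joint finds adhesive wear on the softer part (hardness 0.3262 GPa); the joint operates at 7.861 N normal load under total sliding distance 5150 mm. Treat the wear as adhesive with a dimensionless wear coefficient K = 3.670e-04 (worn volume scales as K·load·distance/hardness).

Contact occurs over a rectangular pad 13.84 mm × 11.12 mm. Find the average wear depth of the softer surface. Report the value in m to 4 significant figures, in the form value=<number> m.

value=2.960e-07 m

Intermediate values are displayed rounded; the computation carries full precision, and a lone final rounding: 4 significant figures.
Path length L = 5150 mm = 5.150 m.
Hardness H = 0.3262 GPa = 3.262e+08 Pa.
Pad sides 13.84 mm × 11.12 mm = 0.01384 m × 0.01112 m. Contact area A = 0.01384 m × 0.01112 m = 1.539e-04 m².
Restated in SI base units: W = 7.861 N, H = 3.262e+08 Pa, K = 3.670e-04.
Archard relation: V = K·W·L/H = 3.670e-04 · 7.861 · 5.150 / 3.262e+08 = 4.555e-11 m³.
Depth h = V/A = 4.555e-11 / 1.539e-04 = 2.960e-07 m.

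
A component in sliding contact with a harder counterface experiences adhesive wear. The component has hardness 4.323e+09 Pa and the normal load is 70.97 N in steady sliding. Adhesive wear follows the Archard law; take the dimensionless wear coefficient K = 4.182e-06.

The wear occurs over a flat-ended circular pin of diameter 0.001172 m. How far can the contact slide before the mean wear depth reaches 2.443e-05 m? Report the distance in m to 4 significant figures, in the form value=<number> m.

value=383.9 m

The intermediates are printed rounded. The computation holds full float precision; one final rounding to four significant figures.
Contact area A = π·d²/4 = π·(0.001172 m)²/4 = 1.079e-06 m².
Working in SI base units: W = 70.97 N, H = 4.323e+09 Pa, K = 4.182e-06.
Limit volume V_lim = h_lim·A = 2.443e-05 · 1.079e-06 = 2.636e-11 m³.
Thus life L = V_lim·H/(K·W) = 2.636e-11 · 4.323e+09 / (4.182e-06 · 70.97) = 383.9 m.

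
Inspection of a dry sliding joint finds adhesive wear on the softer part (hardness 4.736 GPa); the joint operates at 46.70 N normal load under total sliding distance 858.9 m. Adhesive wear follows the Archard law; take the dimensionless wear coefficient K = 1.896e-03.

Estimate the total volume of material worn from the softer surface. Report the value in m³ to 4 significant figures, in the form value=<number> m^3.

The computation carries full precision. Printed values are rounded; one last rounding: 4 significant figures.
Convert: Hardness H = 4.736 GPa = 4.736e+09 Pa.
As SI base values: W = 46.70 N, H = 4.736e+09 Pa, K = 1.896e-03.
Volume removed: V = K·W·L/H = 1.896e-03 · 46.70 · 858.9 / 4.736e+09 = 1.606e-08 m³.

value=1.606e-08 m^3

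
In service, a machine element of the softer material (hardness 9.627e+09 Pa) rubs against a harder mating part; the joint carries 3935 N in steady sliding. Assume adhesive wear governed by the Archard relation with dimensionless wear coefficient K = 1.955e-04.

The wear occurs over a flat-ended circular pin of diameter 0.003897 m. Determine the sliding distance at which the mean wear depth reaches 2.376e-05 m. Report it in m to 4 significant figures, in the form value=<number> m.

The intermediates are printed rounded, and all arithmetic holds full precision; one final rounding, at four significant figures.
Contact area A = π·d²/4 = π·(0.003897 m)²/4 = 1.193e-05 m².
In SI base units, W = 3935 N, H = 9.627e+09 Pa, K = 1.955e-04.
Wearable volume V_lim = h_lim·A = 2.376e-05 · 1.193e-05 = 2.834e-10 m³.
Inverting, life L = V_lim·H/(K·W) = 2.834e-10 · 9.627e+09 / (1.955e-04 · 3935) = 3.546 m.

value=3.546 m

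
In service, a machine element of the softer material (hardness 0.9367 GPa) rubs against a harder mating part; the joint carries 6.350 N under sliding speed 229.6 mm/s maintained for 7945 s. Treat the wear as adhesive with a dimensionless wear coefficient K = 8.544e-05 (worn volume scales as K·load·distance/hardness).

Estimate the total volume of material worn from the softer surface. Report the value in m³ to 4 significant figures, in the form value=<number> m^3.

value=1.057e-09 m^3

All arithmetic maintains full precision. The intermediates appear rounded — one last rounding: four significant figures.
Sliding speed v = 229.6 mm/s = 0.2296 m/s. Path length L = v·t = 0.2296 m/s × 7945 s = 1824 m.
Hardness H = 0.9367 GPa = 9.367e+08 Pa.
SI base units throughout: W = 6.350 N, H = 9.367e+08 Pa, K = 8.544e-05.
Archard volume V = K·W·L/H = 8.544e-05 · 6.350 · 1824 / 9.367e+08 = 1.057e-09 m³.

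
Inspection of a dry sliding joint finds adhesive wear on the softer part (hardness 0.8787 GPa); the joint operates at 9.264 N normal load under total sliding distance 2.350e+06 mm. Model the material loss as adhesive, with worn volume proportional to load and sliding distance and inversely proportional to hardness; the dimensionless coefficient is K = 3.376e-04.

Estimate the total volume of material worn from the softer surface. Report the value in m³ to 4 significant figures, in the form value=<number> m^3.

All arithmetic carries exact precision, and intermediate values are displayed rounded; one final rounding to four significant figures.
Convert: Path length L = 2.350e+06 mm = 2350 m.
Convert: Hardness H = 0.8787 GPa = 8.787e+08 Pa.
Collected in SI base units: W = 9.264 N, H = 8.787e+08 Pa, K = 3.376e-04.
By Archard's law, V = K·W·L/H = 3.376e-04 · 9.264 · 2350 / 8.787e+08 = 8.364e-09 m³.

value=8.364e-09 m^3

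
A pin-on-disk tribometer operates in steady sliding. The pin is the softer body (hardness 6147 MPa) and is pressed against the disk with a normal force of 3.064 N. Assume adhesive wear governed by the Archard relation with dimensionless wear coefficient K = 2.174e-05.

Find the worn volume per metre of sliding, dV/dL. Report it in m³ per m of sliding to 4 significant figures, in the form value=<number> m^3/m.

value=1.084e-14 m^3/m

The computation runs at full float precision, and intermediate values are shown rounded, and rounded just once: 4 significant digits.
Hardness H = 6147 MPa = 6.147e+09 Pa.
Restated in SI base units: W = 3.064 N, H = 6.147e+09 Pa, K = 2.174e-05.
Rate of wear dV/dL = K·W/H (no L dependence): 2.174e-05 · 3.064 / 6.147e+09 = 1.084e-14 m³/m.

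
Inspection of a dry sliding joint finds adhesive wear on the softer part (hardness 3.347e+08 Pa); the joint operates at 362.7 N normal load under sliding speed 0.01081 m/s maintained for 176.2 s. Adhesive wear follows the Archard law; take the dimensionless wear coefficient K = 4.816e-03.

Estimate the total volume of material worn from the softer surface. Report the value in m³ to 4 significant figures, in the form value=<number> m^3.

All arithmetic carries full precision — intermediate values are displayed rounded, and a lone final rounding to four significant figures.
The distance L = v·t = 0.01081 m/s × 176.2 s = 1.905 m.
As SI base values: W = 362.7 N, H = 3.347e+08 Pa, K = 4.816e-03.
The Archard volume V = K·W·L/H = 4.816e-03 · 362.7 · 1.905 / 3.347e+08 = 9.941e-09 m³.

value=9.941e-09 m^3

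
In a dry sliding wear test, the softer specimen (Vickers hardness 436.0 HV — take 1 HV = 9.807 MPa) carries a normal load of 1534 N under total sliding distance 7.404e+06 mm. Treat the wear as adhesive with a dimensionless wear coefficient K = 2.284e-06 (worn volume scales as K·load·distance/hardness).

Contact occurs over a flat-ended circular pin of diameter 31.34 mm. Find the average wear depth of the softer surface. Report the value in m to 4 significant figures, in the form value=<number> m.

Intermediates are printed rounded. The algebra carries full float precision, and rounded once at the end: 4 significant figures.
Distance covered L = 7.404e+06 mm = 7404 m.
Hardness H = 436.0 HV × 9.807 MPa/HV = 4276 MPa = 4.276e+09 Pa.
Pin diameter d = 31.34 mm = 0.03134 m. Contact area A = π·d²/4 = π·(0.03134 m)²/4 = 7.714e-04 m².
SI base units throughout: W = 1534 N, H = 4.276e+09 Pa, K = 2.284e-06.
Worn volume V = K·W·L/H = 2.284e-06 · 1534 · 7404 / 4.276e+09 = 6.067e-09 m³.
Average depth h = V/A = 6.067e-09 / 7.714e-04 = 7.865e-06 m.

value=7.865e-06 m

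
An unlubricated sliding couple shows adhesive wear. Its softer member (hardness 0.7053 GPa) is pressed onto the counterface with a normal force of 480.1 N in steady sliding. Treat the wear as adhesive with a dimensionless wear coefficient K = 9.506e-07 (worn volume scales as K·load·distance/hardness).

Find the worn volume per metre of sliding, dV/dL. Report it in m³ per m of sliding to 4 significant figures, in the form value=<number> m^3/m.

Each operation holds exact precision. The intermediates are shown rounded, and one final rounding to four significant figures.
Hardness H = 0.7053 GPa = 7.053e+08 Pa.
As SI base values: W = 480.1 N, H = 7.053e+08 Pa, K = 9.506e-07.
The wear rate dV/dL = K·W/H — distance-free: 9.506e-07 · 480.1 / 7.053e+08 = 6.471e-13 m³/m.

value=6.471e-13 m^3/m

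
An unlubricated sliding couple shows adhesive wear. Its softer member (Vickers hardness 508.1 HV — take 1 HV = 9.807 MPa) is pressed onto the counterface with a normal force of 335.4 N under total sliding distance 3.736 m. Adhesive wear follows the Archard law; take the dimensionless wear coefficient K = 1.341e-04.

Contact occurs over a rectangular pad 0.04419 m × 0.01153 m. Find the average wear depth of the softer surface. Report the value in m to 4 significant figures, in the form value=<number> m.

Intermediate values appear rounded — each operation carries full precision, and a single final rounding to four significant figures.
Convert: Hardness H = 508.1 HV × 9.807 MPa/HV = 4983 MPa = 4.983e+09 Pa.
Convert: Contact area A = 0.04419 m × 0.01153 m = 5.095e-04 m².
SI base units throughout: W = 335.4 N, H = 4.983e+09 Pa, K = 1.341e-04.
Apply Archard: V = K·W·L/H = 1.341e-04 · 335.4 · 3.736 / 4.983e+09 = 3.372e-11 m³.
Mean wear depth h = V/A = 3.372e-11 / 5.095e-04 = 6.619e-08 m.

value=6.619e-08 m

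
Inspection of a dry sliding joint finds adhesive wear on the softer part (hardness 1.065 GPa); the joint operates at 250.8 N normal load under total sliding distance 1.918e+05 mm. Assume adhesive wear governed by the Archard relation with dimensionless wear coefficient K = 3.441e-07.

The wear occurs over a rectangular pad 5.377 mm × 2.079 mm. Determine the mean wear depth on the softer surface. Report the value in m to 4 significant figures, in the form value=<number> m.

value=1.390e-06 m

All arithmetic holds exact precision — intermediates are printed rounded, and a lone final rounding, at four significant figures.
Convert: The distance L = 1.918e+05 mm = 191.8 m.
Convert: Hardness H = 1.065 GPa = 1.065e+09 Pa.
Convert: Pad sides 5.377 mm × 2.079 mm = 0.005377 m × 0.002079 m. Contact area A = 0.005377 m × 0.002079 m = 1.118e-05 m².
In SI base units: W = 250.8 N, H = 1.065e+09 Pa, K = 3.441e-07.
Archard volume V = K·W·L/H = 3.441e-07 · 250.8 · 191.8 / 1.065e+09 = 1.554e-11 m³.
Average depth h = V/A = 1.554e-11 / 1.118e-05 = 1.390e-06 m.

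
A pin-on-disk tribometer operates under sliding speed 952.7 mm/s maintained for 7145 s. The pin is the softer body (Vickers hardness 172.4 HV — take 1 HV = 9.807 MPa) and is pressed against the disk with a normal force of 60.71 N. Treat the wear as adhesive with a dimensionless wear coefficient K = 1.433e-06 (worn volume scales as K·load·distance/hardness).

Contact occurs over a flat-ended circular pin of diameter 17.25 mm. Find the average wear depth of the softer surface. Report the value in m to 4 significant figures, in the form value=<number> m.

value=1.499e-06 m

Quoted intermediates are rounded, and all arithmetic keeps exact precision. Rounded once at the end: four significant digits.
Convert: Sliding speed v = 952.7 mm/s = 0.9527 m/s. Path length L = v·t = 0.9527 m/s × 7145 s = 6807 m.
Convert: Hardness H = 172.4 HV × 9.807 MPa/HV = 1691 MPa = 1.691e+09 Pa.
Convert: Pin diameter d = 17.25 mm = 0.01725 m. Contact area A = π·d²/4 = π·(0.01725 m)²/4 = 2.337e-04 m².
Expressed in SI base units: W = 60.71 N, H = 1.691e+09 Pa, K = 1.433e-06.
Archard relation: V = K·W·L/H = 1.433e-06 · 60.71 · 6807 / 1.691e+09 = 3.503e-10 m³.
Wear depth h = V/A = 3.503e-10 / 2.337e-04 = 1.499e-06 m.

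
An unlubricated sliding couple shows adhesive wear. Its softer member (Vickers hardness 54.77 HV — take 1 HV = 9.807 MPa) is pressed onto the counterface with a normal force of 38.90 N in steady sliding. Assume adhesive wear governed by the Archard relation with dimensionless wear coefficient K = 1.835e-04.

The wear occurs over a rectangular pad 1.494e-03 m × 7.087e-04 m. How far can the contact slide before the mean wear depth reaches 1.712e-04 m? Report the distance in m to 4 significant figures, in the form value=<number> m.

value=13.64 m

Intermediates are shown rounded — the algebra keeps exact precision — a single final rounding, at 4 significant digits.
Hardness H = 54.77 HV × 9.807 MPa/HV = 537.1 MPa = 5.371e+08 Pa.
Contact area A = 1.494e-03 m × 7.087e-04 m = 1.059e-06 m².
Collected in SI base units: W = 38.90 N, H = 5.371e+08 Pa, K = 1.835e-04.
Wearable volume V_lim = h_lim·A = 1.712e-04 · 1.059e-06 = 1.813e-10 m³.
Inverting, life L = V_lim·H/(K·W) = 1.813e-10 · 5.371e+08 / (1.835e-04 · 38.90) = 13.64 m.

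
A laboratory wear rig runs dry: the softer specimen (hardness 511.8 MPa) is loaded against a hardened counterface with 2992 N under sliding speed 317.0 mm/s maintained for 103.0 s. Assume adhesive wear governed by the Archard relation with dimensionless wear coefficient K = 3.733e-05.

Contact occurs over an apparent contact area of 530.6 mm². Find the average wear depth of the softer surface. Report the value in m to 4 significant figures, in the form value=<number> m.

The intermediates are displayed rounded — each operation runs at full float precision; rounded just once to 4 significant figures.
Convert: Sliding speed v = 317.0 mm/s = 0.3170 m/s. Distance L = v·t = 0.3170 m/s × 103.0 s = 32.65 m.
Convert: Hardness H = 511.8 MPa = 5.118e+08 Pa.
Convert: Contact area A = 530.6 mm² = 5.306e-04 m².
In SI base units, W = 2992 N, H = 5.118e+08 Pa, K = 3.733e-05.
Archard volume V = K·W·L/H = 3.733e-05 · 2992 · 32.65 / 5.118e+08 = 7.126e-09 m³.
Average depth h = V/A = 7.126e-09 / 5.306e-04 = 1.343e-05 m.

value=1.343e-05 m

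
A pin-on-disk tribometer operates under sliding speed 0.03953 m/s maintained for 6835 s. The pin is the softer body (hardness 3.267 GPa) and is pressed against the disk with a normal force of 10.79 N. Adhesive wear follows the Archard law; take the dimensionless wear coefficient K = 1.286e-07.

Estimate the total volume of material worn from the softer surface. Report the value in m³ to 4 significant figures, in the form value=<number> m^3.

All working math holds full float precision, and shown intermediates are rounded; a lone final rounding: four significant digits.
Total distance L = v·t = 0.03953 m/s × 6835 s = 270.2 m.
Hardness H = 3.267 GPa = 3.267e+09 Pa.
In SI base units: W = 10.79 N, H = 3.267e+09 Pa, K = 1.286e-07.
Wear volume V = K·W·L/H = 1.286e-07 · 10.79 · 270.2 / 3.267e+09 = 1.148e-13 m³.

value=1.148e-13 m^3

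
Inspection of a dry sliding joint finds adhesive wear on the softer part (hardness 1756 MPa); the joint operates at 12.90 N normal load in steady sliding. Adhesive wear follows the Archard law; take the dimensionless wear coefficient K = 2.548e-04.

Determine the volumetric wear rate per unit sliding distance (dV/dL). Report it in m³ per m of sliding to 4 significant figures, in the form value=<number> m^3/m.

value=1.872e-12 m^3/m

All arithmetic holds full float precision; intermediates are displayed rounded. Rounded just once to four significant figures.
Convert: Hardness H = 1756 MPa = 1.756e+09 Pa.
In SI base units, W = 12.90 N, H = 1.756e+09 Pa, K = 2.548e-04.
Wear rate dV/dL = K·W/H (no L dependence): 2.548e-04 · 12.90 / 1.756e+09 = 1.872e-12 m³/m.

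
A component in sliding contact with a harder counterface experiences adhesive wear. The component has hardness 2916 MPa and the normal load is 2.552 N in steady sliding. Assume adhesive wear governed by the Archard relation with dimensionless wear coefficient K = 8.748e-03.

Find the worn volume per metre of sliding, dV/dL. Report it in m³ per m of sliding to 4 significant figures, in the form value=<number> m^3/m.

Every step runs at full precision — the intermediates are shown rounded, and one last rounding: 4 significant digits.
Hardness H = 2916 MPa = 2.916e+09 Pa.
SI base units throughout: W = 2.552 N, H = 2.916e+09 Pa, K = 8.748e-03.
Sliding wear rate dV/dL = K·W/H, so: 8.748e-03 · 2.552 / 2.916e+09 = 7.656e-12 m³/m.

value=7.656e-12 m^3/m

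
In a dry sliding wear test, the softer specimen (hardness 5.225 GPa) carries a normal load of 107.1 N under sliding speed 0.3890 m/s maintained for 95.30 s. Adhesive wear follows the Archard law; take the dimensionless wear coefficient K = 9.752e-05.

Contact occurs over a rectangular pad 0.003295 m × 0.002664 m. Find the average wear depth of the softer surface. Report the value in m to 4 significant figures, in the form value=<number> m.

value=8.442e-06 m

The algebra carries full float precision; printed values are rounded — a lone final rounding to four significant digits.
Path length L = v·t = 0.3890 m/s × 95.30 s = 37.07 m.
Hardness H = 5.225 GPa = 5.225e+09 Pa.
Contact area A = 0.003295 m × 0.002664 m = 8.778e-06 m².
In SI base units: W = 107.1 N, H = 5.225e+09 Pa, K = 9.752e-05.
Volume removed: V = K·W·L/H = 9.752e-05 · 107.1 · 37.07 / 5.225e+09 = 7.410e-11 m³.
Mean wear depth h = V/A = 7.410e-11 / 8.778e-06 = 8.442e-06 m.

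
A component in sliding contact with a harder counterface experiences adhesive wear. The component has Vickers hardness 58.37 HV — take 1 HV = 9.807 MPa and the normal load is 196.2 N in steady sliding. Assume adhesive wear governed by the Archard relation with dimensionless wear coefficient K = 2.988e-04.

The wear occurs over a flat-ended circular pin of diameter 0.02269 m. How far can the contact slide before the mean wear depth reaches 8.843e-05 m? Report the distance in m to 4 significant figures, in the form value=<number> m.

value=349.1 m

The computation keeps exact precision. Displayed values are rounded — rounded just once to 4 significant digits.
Convert: Hardness H = 58.37 HV × 9.807 MPa/HV = 572.4 MPa = 5.724e+08 Pa.
Convert: Contact area A = π·d²/4 = π·(0.02269 m)²/4 = 4.044e-04 m².
Restated in SI base units: W = 196.2 N, H = 5.724e+08 Pa, K = 2.988e-04.
Permissible volume V_lim = h_lim·A = 8.843e-05 · 4.044e-04 = 3.576e-08 m³.
Thus life L = V_lim·H/(K·W) = 3.576e-08 · 5.724e+08 / (2.988e-04 · 196.2) = 349.1 m.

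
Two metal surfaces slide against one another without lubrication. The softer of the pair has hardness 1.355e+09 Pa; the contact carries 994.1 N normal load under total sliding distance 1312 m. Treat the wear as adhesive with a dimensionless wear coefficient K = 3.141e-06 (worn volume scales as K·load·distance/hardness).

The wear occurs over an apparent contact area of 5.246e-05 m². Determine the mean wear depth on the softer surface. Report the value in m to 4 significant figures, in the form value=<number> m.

value=5.763e-05 m

Intermediates are shown rounded. The computation maintains full float precision, and rounded just once to four significant digits.
SI base units throughout: W = 994.1 N, H = 1.355e+09 Pa, K = 3.141e-06.
Apply Archard: V = K·W·L/H = 3.141e-06 · 994.1 · 1312 / 1.355e+09 = 3.023e-09 m³.
Average depth h = V/A = 3.023e-09 / 5.246e-05 = 5.763e-05 m.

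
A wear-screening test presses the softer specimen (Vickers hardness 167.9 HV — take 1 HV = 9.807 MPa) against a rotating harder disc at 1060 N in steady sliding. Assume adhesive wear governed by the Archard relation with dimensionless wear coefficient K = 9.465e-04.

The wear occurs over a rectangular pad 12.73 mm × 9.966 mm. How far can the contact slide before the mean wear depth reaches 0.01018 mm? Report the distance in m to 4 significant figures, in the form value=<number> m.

The algebra carries exact precision — intermediates appear rounded. Rounded once at the end to four significant digits.
Convert: Hardness H = 167.9 HV × 9.807 MPa/HV = 1647 MPa = 1.647e+09 Pa.
Convert: Pad sides 12.73 mm × 9.966 mm = 0.01273 m × 0.009966 m. Contact area A = 0.01273 m × 0.009966 m = 1.269e-04 m².
Convert: Depth limit h_lim = 0.01018 mm = 1.018e-05 m.
As SI base values: W = 1060 N, H = 1.647e+09 Pa, K = 9.465e-04.
Allowed volume V_lim = h_lim·A = 1.018e-05 · 1.269e-04 = 1.292e-09 m³.
Thus life L = V_lim·H/(K·W) = 1.292e-09 · 1.647e+09 / (9.465e-04 · 1060) = 2.120 m.

value=2.120 m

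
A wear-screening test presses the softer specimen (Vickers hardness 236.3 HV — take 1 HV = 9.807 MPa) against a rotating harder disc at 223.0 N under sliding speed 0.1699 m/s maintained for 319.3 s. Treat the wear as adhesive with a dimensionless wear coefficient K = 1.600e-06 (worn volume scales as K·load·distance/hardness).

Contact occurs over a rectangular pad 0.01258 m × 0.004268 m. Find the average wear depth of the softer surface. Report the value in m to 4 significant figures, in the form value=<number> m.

value=1.556e-07 m

Intermediates appear rounded, and the computation carries full float precision. Rounded once at the end to 4 significant digits.
Convert: The distance L = v·t = 0.1699 m/s × 319.3 s = 54.25 m.
Convert: Hardness H = 236.3 HV × 9.807 MPa/HV = 2317 MPa = 2.317e+09 Pa.
Convert: Contact area A = 0.01258 m × 0.004268 m = 5.369e-05 m².
As SI base values: W = 223.0 N, H = 2.317e+09 Pa, K = 1.600e-06.
Volume removed: V = K·W·L/H = 1.600e-06 · 223.0 · 54.25 / 2.317e+09 = 8.353e-12 m³.
Mean wear depth h = V/A = 8.353e-12 / 5.369e-05 = 1.556e-07 m.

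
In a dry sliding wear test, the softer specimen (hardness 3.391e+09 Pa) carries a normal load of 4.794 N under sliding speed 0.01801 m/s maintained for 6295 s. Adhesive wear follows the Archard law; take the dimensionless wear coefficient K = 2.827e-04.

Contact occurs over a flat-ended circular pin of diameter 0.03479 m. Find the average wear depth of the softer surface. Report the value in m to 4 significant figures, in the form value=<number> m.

The intermediates are shown rounded — every step runs at full float precision, and a single final rounding, at four significant figures.
Sliding distance L = v·t = 0.01801 m/s × 6295 s = 113.4 m.
Contact area A = π·d²/4 = π·(0.03479 m)²/4 = 9.506e-04 m².
Expressed in SI base units: W = 4.794 N, H = 3.391e+09 Pa, K = 2.827e-04.
Wear volume V = K·W·L/H = 2.827e-04 · 4.794 · 113.4 / 3.391e+09 = 4.531e-11 m³.
Depth h = V/A = 4.531e-11 / 9.506e-04 = 4.767e-08 m.

value=4.767e-08 m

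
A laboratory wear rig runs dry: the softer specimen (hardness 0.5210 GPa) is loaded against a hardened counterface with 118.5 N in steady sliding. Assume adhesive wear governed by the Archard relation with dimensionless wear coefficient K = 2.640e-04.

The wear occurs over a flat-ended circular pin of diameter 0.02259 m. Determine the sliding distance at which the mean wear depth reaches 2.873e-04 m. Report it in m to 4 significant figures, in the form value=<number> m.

value=1918 m

The computation holds full precision; the intermediates are displayed rounded. Rounded once at the end, at four significant digits.
Convert: Hardness H = 0.5210 GPa = 5.210e+08 Pa.
Convert: Contact area A = π·d²/4 = π·(0.02259 m)²/4 = 4.008e-04 m².
Working in SI base units: W = 118.5 N, H = 5.210e+08 Pa, K = 2.640e-04.
Allowed volume V_lim = h_lim·A = 2.873e-04 · 4.008e-04 = 1.151e-07 m³.
Inverting, life L = V_lim·H/(K·W) = 1.151e-07 · 5.210e+08 / (2.640e-04 · 118.5) = 1918 m.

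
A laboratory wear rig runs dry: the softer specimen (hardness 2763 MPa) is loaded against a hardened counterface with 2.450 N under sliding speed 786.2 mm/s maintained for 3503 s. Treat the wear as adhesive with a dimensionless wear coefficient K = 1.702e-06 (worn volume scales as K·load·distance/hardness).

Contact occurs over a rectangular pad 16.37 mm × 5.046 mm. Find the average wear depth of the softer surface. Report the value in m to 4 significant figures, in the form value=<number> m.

Intermediate values are displayed rounded; every step keeps full float precision. Rounded once at the end to four significant figures.
Convert: Sliding speed v = 786.2 mm/s = 0.7862 m/s. The distance L = v·t = 0.7862 m/s × 3503 s = 2754 m.
Convert: Hardness H = 2763 MPa = 2.763e+09 Pa.
Convert: Pad sides 16.37 mm × 5.046 mm = 0.01637 m × 0.005046 m. Contact area A = 0.01637 m × 0.005046 m = 8.260e-05 m².
In SI base units, W = 2.450 N, H = 2.763e+09 Pa, K = 1.702e-06.
The Archard volume V = K·W·L/H = 1.702e-06 · 2.450 · 2754 / 2.763e+09 = 4.156e-12 m³.
Mean depth h = V/A = 4.156e-12 / 8.260e-05 = 5.032e-08 m.

value=5.032e-08 m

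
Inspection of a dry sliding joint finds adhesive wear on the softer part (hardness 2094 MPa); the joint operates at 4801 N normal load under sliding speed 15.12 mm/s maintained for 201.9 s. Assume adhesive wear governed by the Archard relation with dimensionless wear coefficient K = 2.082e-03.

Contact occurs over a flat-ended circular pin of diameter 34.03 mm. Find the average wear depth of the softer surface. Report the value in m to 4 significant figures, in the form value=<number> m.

Intermediate values are displayed rounded. The algebra runs at exact precision. Rounded just once to 4 significant figures.
Sliding speed v = 15.12 mm/s = 0.01512 m/s. Distance covered L = v·t = 0.01512 m/s × 201.9 s = 3.053 m.
Hardness H = 2094 MPa = 2.094e+09 Pa.
Pin diameter d = 34.03 mm = 0.03403 m. Contact area A = π·d²/4 = π·(0.03403 m)²/4 = 9.095e-04 m².
Restated in SI base units: W = 4801 N, H = 2.094e+09 Pa, K = 2.082e-03.
The Archard volume V = K·W·L/H = 2.082e-03 · 4801 · 3.053 / 2.094e+09 = 1.457e-08 m³.
Mean depth h = V/A = 1.457e-08 / 9.095e-04 = 1.602e-05 m.

value=1.602e-05 m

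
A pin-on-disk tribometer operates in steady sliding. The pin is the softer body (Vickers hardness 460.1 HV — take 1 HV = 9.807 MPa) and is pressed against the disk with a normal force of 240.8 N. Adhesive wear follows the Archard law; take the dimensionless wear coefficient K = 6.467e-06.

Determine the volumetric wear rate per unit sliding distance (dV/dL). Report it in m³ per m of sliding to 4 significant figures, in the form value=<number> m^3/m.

value=3.451e-13 m^3/m

Intermediate values appear rounded — all arithmetic carries full float precision, and rounded once at the end, at four significant digits.
Convert: Hardness H = 460.1 HV × 9.807 MPa/HV = 4512 MPa = 4.512e+09 Pa.
As SI base values: W = 240.8 N, H = 4.512e+09 Pa, K = 6.467e-06.
Wear rate dV/dL = K·W/H, so: 6.467e-06 · 240.8 / 4.512e+09 = 3.451e-13 m³/m.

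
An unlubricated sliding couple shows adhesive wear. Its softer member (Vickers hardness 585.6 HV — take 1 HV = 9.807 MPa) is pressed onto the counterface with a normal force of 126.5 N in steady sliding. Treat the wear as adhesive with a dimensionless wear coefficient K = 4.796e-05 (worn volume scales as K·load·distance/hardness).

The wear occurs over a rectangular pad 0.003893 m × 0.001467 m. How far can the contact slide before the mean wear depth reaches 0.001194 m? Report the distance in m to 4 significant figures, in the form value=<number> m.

Quoted intermediates are rounded; the algebra holds full precision; a lone final rounding, at four significant figures.
Hardness H = 585.6 HV × 9.807 MPa/HV = 5743 MPa = 5.743e+09 Pa.
Contact area A = 0.003893 m × 0.001467 m = 5.711e-06 m².
In SI base units: W = 126.5 N, H = 5.743e+09 Pa, K = 4.796e-05.
Permissible volume V_lim = h_lim·A = 0.001194 · 5.711e-06 = 6.819e-09 m³.
Sliding life L = V_lim·H/(K·W) = 6.819e-09 · 5.743e+09 / (4.796e-05 · 126.5) = 6455 m.

value=6455 m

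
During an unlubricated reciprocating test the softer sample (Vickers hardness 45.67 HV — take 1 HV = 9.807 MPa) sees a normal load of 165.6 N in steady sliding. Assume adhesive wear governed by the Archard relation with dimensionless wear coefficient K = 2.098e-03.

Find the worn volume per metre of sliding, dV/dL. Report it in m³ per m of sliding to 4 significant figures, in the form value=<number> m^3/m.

Each operation holds full precision. Intermediate values appear rounded; one last rounding to 4 significant figures.
Convert: Hardness H = 45.67 HV × 9.807 MPa/HV = 447.9 MPa = 4.479e+08 Pa.
SI base units throughout: W = 165.6 N, H = 4.479e+08 Pa, K = 2.098e-03.
The wear rate dV/dL = K·W/H: 2.098e-03 · 165.6 / 4.479e+08 = 7.757e-10 m³/m.

value=7.757e-10 m^3/m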